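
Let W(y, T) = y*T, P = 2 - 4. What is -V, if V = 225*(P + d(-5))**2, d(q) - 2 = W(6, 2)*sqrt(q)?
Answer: 162000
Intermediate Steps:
P = -2
W(y, T) = T*y
d(q) = 2 + 12*sqrt(q) (d(q) = 2 + (2*6)*sqrt(q) = 2 + 12*sqrt(q))
V = -162000 (V = 225*(-2 + (2 + 12*sqrt(-5)))**2 = 225*(-2 + (2 + 12*(I*sqrt(5))))**2 = 225*(-2 + (2 + 12*I*sqrt(5)))**2 = 225*(12*I*sqrt(5))**2 = 225*(-720) = -162000)
-V = -1*(-162000) = 162000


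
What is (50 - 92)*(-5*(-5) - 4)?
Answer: -882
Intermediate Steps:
(50 - 92)*(-5*(-5) - 4) = -42*(25 - 4) = -42*21 = -882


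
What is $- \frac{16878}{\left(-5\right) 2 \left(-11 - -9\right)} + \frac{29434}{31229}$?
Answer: $- \frac{263247191}{312290} \approx -842.96$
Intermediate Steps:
$- \frac{16878}{\left(-5\right) 2 \left(-11 - -9\right)} + \frac{29434}{31229} = - \frac{16878}{\left(-10\right) \left(-11 + 9\right)} + 29434 \cdot \frac{1}{31229} = - \frac{16878}{\left(-10\right) \left(-2\right)} + \frac{29434}{31229} = - \frac{16878}{20} + \frac{29434}{31229} = \left(-16878\right) \frac{1}{20} + \frac{29434}{31229} = - \frac{8439}{10} + \frac{29434}{31229} = - \frac{263247191}{312290}$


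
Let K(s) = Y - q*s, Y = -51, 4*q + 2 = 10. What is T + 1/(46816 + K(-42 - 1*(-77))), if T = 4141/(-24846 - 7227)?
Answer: -64443974/499216245 ≈ -0.12909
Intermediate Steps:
q = 2 (q = -½ + (¼)*10 = -½ + 5/2 = 2)
K(s) = -51 - 2*s
T = -4141/32073 (T = 4141/(-32073) = 4141*(-1/32073) = -4141/32073 ≈ -0.12911)
T + 1/(46816 + K(-42 - 1*(-77))) = -4141/32073 + 1/(46816 + (-51 - 2*(-42 - 1*(-77)))) = -4141/32073 + 1/(46816 + (-51 - 2*(-42 + 77))) = -4141/32073 + 1/(46816 + (-51 - 2*35)) = -4141/32073 + 1/(46816 + (-51 - 70)) = -4141/32073 + 1/(46816 - 121) = -4141/32073 + 1/46695 = -64443974/499216245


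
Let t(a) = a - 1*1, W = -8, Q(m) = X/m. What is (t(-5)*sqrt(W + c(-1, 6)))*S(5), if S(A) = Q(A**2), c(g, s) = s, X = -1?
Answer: 6*I*sqrt(2)/25 ≈ 0.33941*I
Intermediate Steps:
Q(m) = -1/m
S(A) = -1/A**2 (S(A) = -1/(A**2) = -1/A**2)
t(a) = -1 + a (t(a) = a - 1 = -1 + a)
(t(-5)*sqrt(W + c(-1, 6)))*S(5) = ((-1 - 5)*sqrt(-8 + 6))*(-1/5**2) = (-6*I*sqrt(2))*(-1*1/25) = -6*I*sqrt(2)*(-1/25) = 6*I*sqrt(2)/25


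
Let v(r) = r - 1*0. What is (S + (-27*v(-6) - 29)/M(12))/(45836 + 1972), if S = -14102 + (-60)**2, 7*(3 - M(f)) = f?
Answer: -93587/430272 ≈ -0.21751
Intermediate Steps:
M(f) = 3 - f/7
v(r) = r (v(r) = r + 0 = r)
S = -10502 (S = -14102 + 3600 = -10502)
(S + (-27*v(-6) - 29)/M(12))/(45836 + 1972) = (-10502 + (-27*(-6) - 29)/(3 - 1/7*12))/(45836 + 1972) = (-10502 + (162 - 29)/(3 - 12/7))/47808 = (-10502 + 133/(9/7))*(1/47808) = (-10502 + 133*(7/9))*(1/47808) = (-10502 + 931/9)*(1/47808) = -93587/9*1/47808 = -93587/430272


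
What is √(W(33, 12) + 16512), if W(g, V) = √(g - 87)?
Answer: √(16512 + 3*I*√6) ≈ 128.5 + 0.029*I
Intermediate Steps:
W(g, V) = √(-87 + g)
√(W(33, 12) + 16512) = √(√(-87 + 33) + 16512) = √(√(-54) + 16512) = √(3*I*√6 + 16512) = √(16512 + 3*I*√6)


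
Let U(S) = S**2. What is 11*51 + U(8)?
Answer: 625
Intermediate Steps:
11*51 + U(8) = 11*51 + 8**2 = 561 + 64 = 625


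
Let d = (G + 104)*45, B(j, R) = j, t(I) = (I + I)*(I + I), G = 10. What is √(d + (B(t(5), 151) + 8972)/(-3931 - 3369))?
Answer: 3*√75919854/365 ≈ 71.615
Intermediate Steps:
t(I) = 4*I² (t(I) = (2*I)*(2*I) = 4*I²)
d = 5130 (d = (10 + 104)*45 = 114*45 = 5130)
√(d + (B(t(5), 151) + 8972)/(-3931 - 3369)) = √(5130 + (4*5² + 8972)/(-3931 - 3369)) = √(5130 + (4*25 + 8972)/(-7300)) = √(5130 + (100 + 8972)*(-1/7300)) = √(5130 + 9072*(-1/7300)) = √(5130 - 2268/1825) = √(9359982/1825) = 3*√75919854/365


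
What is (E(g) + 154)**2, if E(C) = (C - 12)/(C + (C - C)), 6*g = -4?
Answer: 29929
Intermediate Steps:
g = -2/3 (g = (1/6)*(-4) = -2/3 ≈ -0.66667)
E(C) = (-12 + C)/C (E(C) = (-12 + C)/(C + 0) = (-12 + C)/C)
(E(g) + 154)**2 = ((-12 - 2/3)/(-2/3) + 154)**2 = (-3/2*(-38/3) + 154)**2 = (19 + 154)**2 = 173**2 = 29929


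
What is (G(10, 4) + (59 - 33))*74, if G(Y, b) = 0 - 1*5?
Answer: 1554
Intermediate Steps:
G(Y, b) = -5 (G(Y, b) = 0 - 5 = -5)
(G(10, 4) + (59 - 33))*74 = (-5 + (59 - 33))*74 = (-5 + 26)*74 = 21*74 = 1554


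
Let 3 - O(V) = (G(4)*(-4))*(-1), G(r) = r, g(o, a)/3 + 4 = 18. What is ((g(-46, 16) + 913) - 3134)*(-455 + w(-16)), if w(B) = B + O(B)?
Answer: 1054636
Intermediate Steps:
g(o, a) = 42 (g(o, a) = -12 + 3*18 = -12 + 54 = 42)
O(V) = -13 (O(V) = 3 - 4*(-4)*(-1) = 3 - (-16)*(-1) = 3 - 1*16 = 3 - 16 = -13)
w(B) = -13 + B (w(B) = B - 13 = -13 + B)
((g(-46, 16) + 913) - 3134)*(-455 + w(-16)) = ((42 + 913) - 3134)*(-455 + (-13 - 16)) = (955 - 3134)*(-455 - 29) = -2179*(-484) = 1054636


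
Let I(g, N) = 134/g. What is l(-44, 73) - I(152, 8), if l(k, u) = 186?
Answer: 14069/76 ≈ 185.12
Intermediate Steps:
l(-44, 73) - I(152, 8) = 186 - 134/152 = 186 - 1*67/76 = 186 - 67/76 = 14069/76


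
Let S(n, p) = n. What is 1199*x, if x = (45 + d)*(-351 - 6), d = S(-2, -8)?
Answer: -18405849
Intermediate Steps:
d = -2
x = -15351 (x = (45 - 2)*(-351 - 6) = 43*(-357) = -15351)
1199*x = 1199*(-15351) = -18405849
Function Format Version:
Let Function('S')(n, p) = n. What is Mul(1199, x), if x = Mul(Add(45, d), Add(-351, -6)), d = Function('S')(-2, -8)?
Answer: -18405849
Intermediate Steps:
d = -2
x = -15351 (x = Mul(Add(45, -2), Add(-351, -6)) = Mul(43, -357) = -15351)
Mul(1199, x) = Mul(1199, -15351) = -18405849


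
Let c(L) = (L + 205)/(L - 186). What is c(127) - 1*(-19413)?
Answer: 1145035/59 ≈ 19407.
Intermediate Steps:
c(L) = (205 + L)/(-186 + L)
c(127) - 1*(-19413) = (205 + 127)/(-186 + 127) - 1*(-19413) = 332/(-59) + 19413 = -1/59*332 + 19413 = -332/59 + 19413 = 1145035/59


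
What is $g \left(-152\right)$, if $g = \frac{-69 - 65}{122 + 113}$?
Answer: $\frac{20368}{235} \approx 86.672$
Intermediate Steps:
$g = - \frac{134}{235} \approx -0.57021$
$g \left(-152\right) = \left(- \frac{134}{235}\right) \left(-152\right) = \frac{20368}{235}$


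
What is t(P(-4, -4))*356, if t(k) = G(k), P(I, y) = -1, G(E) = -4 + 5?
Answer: 356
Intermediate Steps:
G(E) = 1
t(k) = 1
t(P(-4, -4))*356 = 1*356 = 356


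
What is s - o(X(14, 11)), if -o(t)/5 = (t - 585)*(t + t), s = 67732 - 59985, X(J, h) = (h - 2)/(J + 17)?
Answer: 5813527/961 ≈ 6049.5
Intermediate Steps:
X(J, h) = (-2 + h)/(17 + J)
s = 7747
o(t) = -10*t*(-585 + t) (o(t) = -5*(t - 585)*(t + t) = -5*(-585 + t)*2*t = -10*t*(-585 + t))
s - o(X(14, 11)) = 7747 - 10*(-2 + 11)/(17 + 14)*(585 - (-2 + 11)/(17 + 14)) = 7747 - 10*9/31*(585 - 9/31) = 7747 - 10*(1/31)*9*(585 - 9/31) = 7747 - 10*9*(585 - 1*9/31)/31 = 7747 - 10*9*(585 - 9/31)/31 = 7747 - 10*9*18126/(31*31) = 7747 - 1*1631340/961 = 7747 - 1631340/961 = 5813527/961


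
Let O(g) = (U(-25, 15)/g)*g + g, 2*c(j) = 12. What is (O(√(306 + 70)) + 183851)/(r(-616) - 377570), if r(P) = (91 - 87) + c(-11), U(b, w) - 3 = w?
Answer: -183869/377560 - √94/188780 ≈ -0.48704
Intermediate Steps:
U(b, w) = 3 + w
c(j) = 6 (c(j) = (½)*12 = 6)
r(P) = 10 (r(P) = (91 - 87) + 6 = 4 + 6 = 10)
O(g) = 18 + g (O(g) = ((3 + 15)/g)*g + g = (18/g)*g + g = 18 + g)
(O(√(306 + 70)) + 183851)/(r(-616) - 377570) = ((18 + √(306 + 70)) + 183851)/(10 - 377570) = ((18 + √376) + 183851)/(-377560) = ((18 + 2*√94) + 183851)*(-1/377560) = (183869 + 2*√94)*(-1/377560) = -183869/377560 - √94/188780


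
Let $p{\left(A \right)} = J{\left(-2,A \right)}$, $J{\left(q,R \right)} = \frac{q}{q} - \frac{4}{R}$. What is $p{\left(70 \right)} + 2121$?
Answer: $\frac{74268}{35} \approx 2121.9$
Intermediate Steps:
$J{\left(q,R \right)} = 1 - \frac{4}{R}$
$p{\left(A \right)} = \frac{-4 + A}{A}$
$p{\left(70 \right)} + 2121 = \frac{-4 + 70}{70} + 2121 = \frac{1}{70} \cdot 66 + 2121 = \frac{33}{35} + 2121 = \frac{74268}{35}$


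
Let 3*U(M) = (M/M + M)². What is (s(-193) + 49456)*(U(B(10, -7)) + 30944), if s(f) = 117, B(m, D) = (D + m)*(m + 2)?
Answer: 4669826173/3 ≈ 1.5566e+9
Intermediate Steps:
B(m, D) = (2 + m)*(D + m) (B(m, D) = (D + m)*(2 + m) = (2 + m)*(D + m))
U(M) = (1 + M)²/3 (U(M) = (M/M + M)²/3 = (1 + M)²/3)
(s(-193) + 49456)*(U(B(10, -7)) + 30944) = (117 + 49456)*((1 + (10² + 2*(-7) + 2*10 - 7*10))²/3 + 30944) = 49573*((1 + (100 - 14 + 20 - 70))²/3 + 30944) = 49573*((1 + 36)²/3 + 30944) = 49573*((⅓)*37² + 30944) = 49573*((⅓)*1369 + 30944) = 49573*(1369/3 + 30944) = 49573*(94201/3) = 4669826173/3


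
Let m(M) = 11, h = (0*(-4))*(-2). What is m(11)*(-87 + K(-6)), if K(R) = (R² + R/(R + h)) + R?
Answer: -616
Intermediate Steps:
h = 0 (h = 0*(-2) = 0)
K(R) = 1 + R + R² (K(R) = (R² + R/(R + 0)) + R = (R² + R/R) + R = (R² + 1) + R = (1 + R²) + R = 1 + R + R²)
m(11)*(-87 + K(-6)) = 11*(-87 + (1 - 6 + (-6)²)) = 11*(-87 + (1 - 6 + 36)) = 11*(-87 + 31) = 11*(-56) = -616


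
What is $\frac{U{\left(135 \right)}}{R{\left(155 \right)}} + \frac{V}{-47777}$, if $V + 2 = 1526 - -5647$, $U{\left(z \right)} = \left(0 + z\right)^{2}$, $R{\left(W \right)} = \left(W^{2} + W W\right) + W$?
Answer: $\frac{105011554}{460618057} \approx 0.22798$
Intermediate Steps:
$R{\left(W \right)} = W + 2 W^{2}$ ($R{\left(W \right)} = \left(W^{2} + W^{2}\right) + W = 2 W^{2} + W = W + 2 W^{2}$)
$U{\left(z \right)} = z^{2}$
$V = 7171$ ($V = -2 + \left(1526 - -5647\right) = -2 + \left(1526 + 5647\right) = -2 + 7173 = 7171$)
$\frac{U{\left(135 \right)}}{R{\left(155 \right)}} + \frac{V}{-47777} = \frac{135^{2}}{155 \left(1 + 2 \cdot 155\right)} + \frac{7171}{-47777} = \frac{18225}{155 \left(1 + 310\right)} + 7171 \left(- \frac{1}{47777}\right) = \frac{18225}{155 \cdot 311} - \frac{7171}{47777} = \frac{18225}{48205} - \frac{7171}{47777} = 18225 \cdot \frac{1}{48205} - \frac{7171}{47777} = \frac{3645}{9641} - \frac{7171}{47777} = \frac{105011554}{460618057}$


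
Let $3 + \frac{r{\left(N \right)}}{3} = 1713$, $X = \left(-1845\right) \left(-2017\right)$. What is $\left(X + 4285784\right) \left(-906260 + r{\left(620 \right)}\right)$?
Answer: $-7215482178370$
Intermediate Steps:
$X = 3721365$
$r{\left(N \right)} = 5130$ ($r{\left(N \right)} = -9 + 3 \cdot 1713 = -9 + 5139 = 5130$)
$\left(X + 4285784\right) \left(-906260 + r{\left(620 \right)}\right) = \left(3721365 + 4285784\right) \left(-906260 + 5130\right) = 8007149 \left(-901130\right) = -7215482178370$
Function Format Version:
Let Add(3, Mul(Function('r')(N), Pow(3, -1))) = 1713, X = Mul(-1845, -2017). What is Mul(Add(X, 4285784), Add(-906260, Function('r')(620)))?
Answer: -7215482178370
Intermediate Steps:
X = 3721365
Function('r')(N) = 5130 (Function('r')(N) = Add(-9, Mul(3, 1713)) = Add(-9, 5139) = 5130)
Mul(Add(X, 4285784), Add(-906260, Function('r')(620))) = Mul(Add(3721365, 4285784), Add(-906260, 5130)) = Mul(8007149, -901130) = -7215482178370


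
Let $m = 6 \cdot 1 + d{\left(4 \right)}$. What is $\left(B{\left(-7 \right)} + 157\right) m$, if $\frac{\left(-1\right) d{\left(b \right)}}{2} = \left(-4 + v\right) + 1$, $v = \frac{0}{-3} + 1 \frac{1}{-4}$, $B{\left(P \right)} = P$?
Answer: $1875$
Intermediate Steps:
$v = - \frac{1}{4}$ ($v = 0 \left(- \frac{1}{3}\right) + 1 \left(- \frac{1}{4}\right) = 0 - \frac{1}{4} = - \frac{1}{4} \approx -0.25$)
$d{\left(b \right)} = \frac{13}{2}$ ($d{\left(b \right)} = - 2 \left(\left(-4 - \frac{1}{4}\right) + 1\right) = - 2 \left(- \frac{17}{4} + 1\right) = \left(-2\right) \left(- \frac{13}{4}\right) = \frac{13}{2}$)
$m = \frac{25}{2}$ ($m = 6 \cdot 1 + \frac{13}{2} = 6 + \frac{13}{2} = \frac{25}{2} \approx 12.5$)
$\left(B{\left(-7 \right)} + 157\right) m = \left(-7 + 157\right) \frac{25}{2} = 150 \cdot \frac{25}{2} = 1875$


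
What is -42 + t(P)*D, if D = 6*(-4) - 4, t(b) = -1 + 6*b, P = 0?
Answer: -14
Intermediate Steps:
D = -28 (D = -24 - 4 = -28)
-42 + t(P)*D = -42 + (-1 + 6*0)*(-28) = -42 + (-1 + 0)*(-28) = -42 - 1*(-28) = -42 + 28 = -14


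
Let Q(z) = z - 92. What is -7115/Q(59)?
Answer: 7115/33 ≈ 215.61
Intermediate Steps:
Q(z) = -92 + z
-7115/Q(59) = -7115/(-92 + 59) = -7115/(-33) = -7115*(-1/33) = 7115/33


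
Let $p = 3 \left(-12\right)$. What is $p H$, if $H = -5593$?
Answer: $201348$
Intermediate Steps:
$p = -36$
$p H = \left(-36\right) \left(-5593\right) = 201348$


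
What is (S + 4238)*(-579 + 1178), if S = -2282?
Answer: 1171644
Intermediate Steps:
(S + 4238)*(-579 + 1178) = (-2282 + 4238)*(-579 + 1178) = 1956*599 = 1171644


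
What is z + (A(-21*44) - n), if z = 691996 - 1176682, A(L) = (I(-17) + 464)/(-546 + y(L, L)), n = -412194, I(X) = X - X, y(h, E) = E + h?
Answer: -86773156/1197 ≈ -72492.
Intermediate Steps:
I(X) = 0
A(L) = 464/(-546 + 2*L) (A(L) = (0 + 464)/(-546 + (L + L)) = 464/(-546 + 2*L))
z = -484686
z + (A(-21*44) - n) = -484686 + (232/(-273 - 21*44) - 1*(-412194)) = -484686 + (232/(-273 - 924) + 412194) = -484686 + (232/(-1197) + 412194) = -484686 + (232*(-1/1197) + 412194) = -484686 + (-232/1197 + 412194) = -484686 + 493395986/1197 = -86773156/1197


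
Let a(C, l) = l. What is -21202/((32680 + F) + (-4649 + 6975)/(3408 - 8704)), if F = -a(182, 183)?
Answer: -56142896/86050893 ≈ -0.65244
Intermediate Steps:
F = -183 (F = -1*183 = -183)
-21202/((32680 + F) + (-4649 + 6975)/(3408 - 8704)) = -21202/((32680 - 183) + (-4649 + 6975)/(3408 - 8704)) = -21202/(32497 + 2326/(-5296)) = -21202/(32497 + 2326*(-1/5296)) = -21202/(32497 - 1163/2648) = -21202/86050893/2648 = -21202*2648/86050893 = -56142896/86050893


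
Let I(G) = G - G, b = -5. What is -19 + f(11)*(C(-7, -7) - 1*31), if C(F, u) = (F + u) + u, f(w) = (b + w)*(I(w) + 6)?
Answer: -1891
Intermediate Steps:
I(G) = 0
f(w) = -30 + 6*w (f(w) = (-5 + w)*(0 + 6) = (-5 + w)*6 = -30 + 6*w)
C(F, u) = F + 2*u
-19 + f(11)*(C(-7, -7) - 1*31) = -19 + (-30 + 6*11)*((-7 + 2*(-7)) - 1*31) = -19 + (-30 + 66)*((-7 - 14) - 31) = -19 + 36*(-21 - 31) = -19 + 36*(-52) = -19 - 1872 = -1891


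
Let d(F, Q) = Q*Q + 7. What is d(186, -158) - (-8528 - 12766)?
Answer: 46265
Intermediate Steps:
d(F, Q) = 7 + Q² (d(F, Q) = Q² + 7 = 7 + Q²)
d(186, -158) - (-8528 - 12766) = (7 + (-158)²) - (-8528 - 12766) = (7 + 24964) - 1*(-21294) = 24971 + 21294 = 46265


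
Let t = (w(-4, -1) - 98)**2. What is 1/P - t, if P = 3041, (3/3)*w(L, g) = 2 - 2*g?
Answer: -26870275/3041 ≈ -8836.0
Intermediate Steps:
w(L, g) = 2 - 2*g
t = 8836 (t = ((2 - 2*(-1)) - 98)**2 = ((2 + 2) - 98)**2 = (4 - 98)**2 = (-94)**2 = 8836)
1/P - t = 1/3041 - 1*8836 = 1/3041 - 8836 = -26870275/3041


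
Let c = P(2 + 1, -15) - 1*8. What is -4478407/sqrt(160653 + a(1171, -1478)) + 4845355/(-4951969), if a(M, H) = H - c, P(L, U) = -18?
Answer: -22178865930028/1975835631 ≈ -11225.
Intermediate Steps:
c = -26 (c = -18 - 1*8 = -18 - 8 = -26)
a(M, H) = 26 + H (a(M, H) = H - 1*(-26) = H + 26 = 26 + H)
-4478407/sqrt(160653 + a(1171, -1478)) + 4845355/(-4951969) = -4478407/sqrt(160653 + (26 - 1478)) + 4845355/(-4951969) = -4478407/sqrt(160653 - 1452) + 4845355*(-1/4951969) = -4478407/(sqrt(159201)) - 4845355/4951969 = -4478407/399 - 4845355/4951969 = -22178865930028/1975835631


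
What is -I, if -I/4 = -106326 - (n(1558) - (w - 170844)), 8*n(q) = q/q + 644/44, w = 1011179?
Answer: 32296310/11 ≈ 2.9360e+6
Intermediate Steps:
n(q) = 43/22 (n(q) = (q/q + 644/44)/8 = (1 + 644*(1/44))/8 = (1 + 161/11)/8 = (⅛)*(172/11) = 43/22)
I = -32296310/11 (I = -4*(-106326 - (43/22 - (1011179 - 170844))) = -4*(-106326 - (43/22 - 1*840335)) = -4*(-106326 - (43/22 - 840335)) = -4*(-106326 - 1*(-18487327/22)) = -4*(-106326 + 18487327/22) = -4*16148155/22 = -32296310/11 ≈ -2.9360e+6)
-I = -1*(-32296310/11) = 32296310/11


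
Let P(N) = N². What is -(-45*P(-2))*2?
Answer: 360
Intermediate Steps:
-(-45*P(-2))*2 = -(-45*(-2)²)*2 = -(-45*4)*2 = -(-180)*2 = -1*(-360) = 360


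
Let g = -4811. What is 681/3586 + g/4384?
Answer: -7133371/7860512 ≈ -0.90749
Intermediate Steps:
681/3586 + g/4384 = 681/3586 - 4811/4384 = -7133371/7860512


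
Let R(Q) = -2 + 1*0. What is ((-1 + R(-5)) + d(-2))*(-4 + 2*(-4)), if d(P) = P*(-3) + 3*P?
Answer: 36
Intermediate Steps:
d(P) = 0 (d(P) = -3*P + 3*P = 0)
R(Q) = -2 (R(Q) = -2 + 0 = -2)
((-1 + R(-5)) + d(-2))*(-4 + 2*(-4)) = ((-1 - 2) + 0)*(-4 + 2*(-4)) = (-3 + 0)*(-4 - 8) = -3*(-12) = 36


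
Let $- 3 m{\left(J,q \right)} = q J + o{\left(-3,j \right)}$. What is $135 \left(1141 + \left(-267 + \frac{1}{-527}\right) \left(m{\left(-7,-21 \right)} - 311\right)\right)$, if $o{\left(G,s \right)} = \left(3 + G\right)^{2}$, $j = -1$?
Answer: $\frac{6919682445}{527} \approx 1.313 \cdot 10^{7}$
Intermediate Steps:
$m{\left(J,q \right)} = - \frac{J q}{3}$ ($m{\left(J,q \right)} = - \frac{q J + \left(3 - 3\right)^{2}}{3} = - \frac{J q + 0^{2}}{3} = - \frac{J q + 0}{3} = - \frac{J q}{3}$)
$135 \left(1141 + \left(-267 + \frac{1}{-527}\right) \left(m{\left(-7,-21 \right)} - 311\right)\right) = 135 \left(1141 + \left(-267 + \frac{1}{-527}\right) \left(\left(- \frac{1}{3}\right) \left(-7\right) \left(-21\right) - 311\right)\right) = 135 \left(1141 + \left(-267 - \frac{1}{527}\right) \left(-49 - 311\right)\right) = 135 \left(1141 - - \frac{50655600}{527}\right) = 135 \left(1141 + \frac{50655600}{527}\right) = 135 \cdot \frac{51256907}{527} = \frac{6919682445}{527}$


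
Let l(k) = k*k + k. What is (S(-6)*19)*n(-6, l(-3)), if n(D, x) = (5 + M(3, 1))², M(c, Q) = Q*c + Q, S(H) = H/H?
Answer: 1539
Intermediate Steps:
S(H) = 1
M(c, Q) = Q + Q*c
l(k) = k + k² (l(k) = k² + k = k + k²)
n(D, x) = 81 (n(D, x) = (5 + 1*(1 + 3))² = (5 + 1*4)² = (5 + 4)² = 9² = 81)
(S(-6)*19)*n(-6, l(-3)) = (1*19)*81 = 19*81 = 1539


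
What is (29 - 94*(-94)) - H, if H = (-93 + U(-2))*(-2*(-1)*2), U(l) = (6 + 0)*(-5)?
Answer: 9357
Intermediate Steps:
U(l) = -30 (U(l) = 6*(-5) = -30)
H = -492 (H = (-93 - 30)*(-2*(-1)*2) = -246*2 = -123*4 = -492)
(29 - 94*(-94)) - H = (29 - 94*(-94)) - 1*(-492) = (29 + 8836) + 492 = 8865 + 492 = 9357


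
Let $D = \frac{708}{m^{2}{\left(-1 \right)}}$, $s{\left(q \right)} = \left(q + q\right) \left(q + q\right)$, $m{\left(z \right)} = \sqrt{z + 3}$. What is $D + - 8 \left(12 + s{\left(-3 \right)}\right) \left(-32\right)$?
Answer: $12642$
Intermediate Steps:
$m{\left(z \right)} = \sqrt{3 + z}$
$s{\left(q \right)} = 4 q^{2}$ ($s{\left(q \right)} = 2 q 2 q = 4 q^{2}$)
$D = 354$ ($D = \frac{708}{\left(\sqrt{3 - 1}\right)^{2}} = \frac{708}{\left(\sqrt{2}\right)^{2}} = \frac{708}{2} = 708 \cdot \frac{1}{2} = 354$)
$D + - 8 \left(12 + s{\left(-3 \right)}\right) \left(-32\right) = 354 + - 8 \left(12 + 4 \left(-3\right)^{2}\right) \left(-32\right) = 354 + - 8 \left(12 + 4 \cdot 9\right) \left(-32\right) = 354 + - 8 \left(12 + 36\right) \left(-32\right) = 354 + \left(-8\right) 48 \left(-32\right) = 354 - -12288 = 354 + 12288 = 12642$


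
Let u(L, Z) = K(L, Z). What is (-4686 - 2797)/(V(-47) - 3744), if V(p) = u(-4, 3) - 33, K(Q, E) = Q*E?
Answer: 7483/3789 ≈ 1.9749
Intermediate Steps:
K(Q, E) = E*Q
u(L, Z) = L*Z (u(L, Z) = Z*L = L*Z)
V(p) = -45 (V(p) = -4*3 - 33 = -12 - 33 = -45)
(-4686 - 2797)/(V(-47) - 3744) = (-4686 - 2797)/(-45 - 3744) = -7483/(-3789) = -7483*(-1/3789) = 7483/3789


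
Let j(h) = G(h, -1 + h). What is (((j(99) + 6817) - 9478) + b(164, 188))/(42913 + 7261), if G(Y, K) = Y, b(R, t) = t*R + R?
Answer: 14217/25087 ≈ 0.56671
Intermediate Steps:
b(R, t) = R + R*t (b(R, t) = R*t + R = R + R*t)
j(h) = h
(((j(99) + 6817) - 9478) + b(164, 188))/(42913 + 7261) = (((99 + 6817) - 9478) + 164*(1 + 188))/(42913 + 7261) = ((6916 - 9478) + 164*189)/50174 = (-2562 + 30996)*(1/50174) = 28434*(1/50174) = 14217/25087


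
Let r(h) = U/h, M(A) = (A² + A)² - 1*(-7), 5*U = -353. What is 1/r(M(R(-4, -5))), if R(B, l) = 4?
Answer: -2035/353 ≈ -5.7649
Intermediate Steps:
U = -353/5 (U = (⅕)*(-353) = -353/5 ≈ -70.600)
M(A) = 7 + (A + A²)² (M(A) = (A + A²)² + 7 = 7 + (A + A²)²)
r(h) = -353/(5*h)
1/r(M(R(-4, -5))) = 1/(-353/(5*(7 + 4²*(1 + 4)²))) = 1/(-353/(5*(7 + 16*5²))) = 1/(-353/(5*(7 + 16*25))) = 1/(-353/(5*(7 + 400))) = 1/(-353/5/407) = 1/(-353/5*1/407) = 1/(-353/2035) = -2035/353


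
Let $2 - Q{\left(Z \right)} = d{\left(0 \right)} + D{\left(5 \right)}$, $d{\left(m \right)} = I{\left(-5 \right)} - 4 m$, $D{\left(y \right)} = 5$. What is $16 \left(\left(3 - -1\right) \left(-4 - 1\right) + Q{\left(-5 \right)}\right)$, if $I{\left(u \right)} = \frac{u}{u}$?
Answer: $-384$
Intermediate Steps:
$I{\left(u \right)} = 1$
$d{\left(m \right)} = 1 - 4 m$
$Q{\left(Z \right)} = -4$ ($Q{\left(Z \right)} = 2 - \left(\left(1 - 0\right) + 5\right) = 2 - \left(\left(1 + 0\right) + 5\right) = 2 - \left(1 + 5\right) = 2 - 6 = -4$)
$16 \left(\left(3 - -1\right) \left(-4 - 1\right) + Q{\left(-5 \right)}\right) = 16 \left(\left(3 - -1\right) \left(-4 - 1\right) - 4\right) = 16 \left(\left(3 + 1\right) \left(-5\right) - 4\right) = 16 \left(4 \left(-5\right) - 4\right) = 16 \left(-20 - 4\right) = 16 \left(-24\right) = -384$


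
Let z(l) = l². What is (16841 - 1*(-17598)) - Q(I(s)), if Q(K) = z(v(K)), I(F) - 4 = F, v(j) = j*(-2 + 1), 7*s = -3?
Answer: 1686886/49 ≈ 34426.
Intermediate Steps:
s = -3/7 (s = (⅐)*(-3) = -3/7 ≈ -0.42857)
v(j) = -j (v(j) = j*(-1) = -j)
I(F) = 4 + F
Q(K) = K² (Q(K) = (-K)² = K²)
(16841 - 1*(-17598)) - Q(I(s)) = (16841 - 1*(-17598)) - (4 - 3/7)² = (16841 + 17598) - (25/7)² = 34439 - 1*625/49 = 34439 - 625/49 = 1686886/49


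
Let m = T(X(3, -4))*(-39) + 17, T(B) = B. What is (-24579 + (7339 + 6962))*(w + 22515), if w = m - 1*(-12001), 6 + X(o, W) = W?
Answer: -358938594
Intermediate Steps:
X(o, W) = -6 + W
m = 407 (m = (-6 - 4)*(-39) + 17 = -10*(-39) + 17 = 390 + 17 = 407)
w = 12408 (w = 407 - 1*(-12001) = 407 + 12001 = 12408)
(-24579 + (7339 + 6962))*(w + 22515) = (-24579 + (7339 + 6962))*(12408 + 22515) = (-24579 + 14301)*34923 = -10278*34923 = -358938594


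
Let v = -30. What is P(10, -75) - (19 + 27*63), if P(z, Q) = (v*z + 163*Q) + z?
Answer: -14235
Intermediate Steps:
P(z, Q) = -29*z + 163*Q (P(z, Q) = (-30*z + 163*Q) + z = -29*z + 163*Q)
P(10, -75) - (19 + 27*63) = (-29*10 + 163*(-75)) - (19 + 27*63) = (-290 - 12225) - (19 + 1701) = -12515 - 1*1720 = -12515 - 1720 = -14235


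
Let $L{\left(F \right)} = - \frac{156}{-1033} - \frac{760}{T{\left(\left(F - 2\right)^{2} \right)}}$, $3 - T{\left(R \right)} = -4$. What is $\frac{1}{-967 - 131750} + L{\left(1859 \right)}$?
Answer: $- \frac{104048542627}{959676627} \approx -108.42$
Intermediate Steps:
$T{\left(R \right)} = 7$ ($T{\left(R \right)} = 3 - -4 = 3 + 4 = 7$)
$L{\left(F \right)} = - \frac{783988}{7231}$ ($L{\left(F \right)} = - \frac{156}{-1033} - \frac{760}{7} = \left(-156\right) \left(- \frac{1}{1033}\right) - \frac{760}{7} = \frac{156}{1033} - \frac{760}{7} = - \frac{783988}{7231}$)
$\frac{1}{-967 - 131750} + L{\left(1859 \right)} = \frac{1}{-967 - 131750} - \frac{783988}{7231} = \frac{1}{-132717} - \frac{783988}{7231} = - \frac{1}{132717} - \frac{783988}{7231} = - \frac{104048542627}{959676627}$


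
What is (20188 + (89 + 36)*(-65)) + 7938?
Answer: 20001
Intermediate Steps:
(20188 + (89 + 36)*(-65)) + 7938 = (20188 + 125*(-65)) + 7938 = (20188 - 8125) + 7938 = 12063 + 7938 = 20001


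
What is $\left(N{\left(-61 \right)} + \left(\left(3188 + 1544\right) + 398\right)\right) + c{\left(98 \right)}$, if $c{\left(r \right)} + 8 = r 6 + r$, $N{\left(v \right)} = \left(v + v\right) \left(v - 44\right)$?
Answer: $18618$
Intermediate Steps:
$N{\left(v \right)} = 2 v \left(-44 + v\right)$ ($N{\left(v \right)} = 2 v \left(v - 44\right) = 2 v \left(-44 + v\right)$)
$c{\left(r \right)} = -8 + 7 r$ ($c{\left(r \right)} = -8 + \left(r 6 + r\right) = -8 + \left(6 r + r\right) = -8 + 7 r$)
$\left(N{\left(-61 \right)} + \left(\left(3188 + 1544\right) + 398\right)\right) + c{\left(98 \right)} = \left(2 \left(-61\right) \left(-44 - 61\right) + \left(\left(3188 + 1544\right) + 398\right)\right) + \left(-8 + 7 \cdot 98\right) = \left(2 \left(-61\right) \left(-105\right) + \left(4732 + 398\right)\right) + \left(-8 + 686\right) = \left(12810 + 5130\right) + 678 = 17940 + 678 = 18618$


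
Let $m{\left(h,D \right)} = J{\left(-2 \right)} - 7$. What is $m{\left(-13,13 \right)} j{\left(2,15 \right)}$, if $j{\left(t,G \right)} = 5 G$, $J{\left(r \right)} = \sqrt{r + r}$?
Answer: $-525 + 150 i \approx -525.0 + 150.0 i$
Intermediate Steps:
$J{\left(r \right)} = \sqrt{2} \sqrt{r}$ ($J{\left(r \right)} = \sqrt{2 r} = \sqrt{2} \sqrt{r}$)
$m{\left(h,D \right)} = -7 + 2 i$ ($m{\left(h,D \right)} = \sqrt{2} \sqrt{-2} - 7 = \sqrt{2} i \sqrt{2} - 7 = 2 i - 7 = -7 + 2 i$)
$m{\left(-13,13 \right)} j{\left(2,15 \right)} = \left(-7 + 2 i\right) 5 \cdot 15 = \left(-7 + 2 i\right) 75 = -525 + 150 i$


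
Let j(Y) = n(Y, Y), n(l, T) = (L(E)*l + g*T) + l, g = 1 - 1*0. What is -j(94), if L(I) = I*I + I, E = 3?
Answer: -1316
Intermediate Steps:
L(I) = I + I² (L(I) = I² + I = I + I²)
g = 1 (g = 1 + 0 = 1)
n(l, T) = T + 13*l (n(l, T) = ((3*(1 + 3))*l + 1*T) + l = ((3*4)*l + T) + l = (12*l + T) + l = (T + 12*l) + l = T + 13*l)
j(Y) = 14*Y (j(Y) = Y + 13*Y = 14*Y)
-j(94) = -14*94 = -1*1316 = -1316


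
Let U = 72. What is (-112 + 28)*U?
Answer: -6048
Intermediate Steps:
(-112 + 28)*U = (-112 + 28)*72 = -84*72 = -6048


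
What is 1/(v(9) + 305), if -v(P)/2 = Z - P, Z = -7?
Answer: 1/337 ≈ 0.0029674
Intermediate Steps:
v(P) = 14 + 2*P (v(P) = -2*(-7 - P) = 14 + 2*P)
1/(v(9) + 305) = 1/((14 + 2*9) + 305) = 1/((14 + 18) + 305) = 1/(32 + 305) = 1/337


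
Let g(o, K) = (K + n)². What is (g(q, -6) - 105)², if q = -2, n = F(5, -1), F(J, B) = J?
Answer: 10816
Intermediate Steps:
n = 5
g(o, K) = (5 + K)² (g(o, K) = (K + 5)² = (5 + K)²)
(g(q, -6) - 105)² = ((5 - 6)² - 105)² = ((-1)² - 105)² = (1 - 105)² = (-104)² = 10816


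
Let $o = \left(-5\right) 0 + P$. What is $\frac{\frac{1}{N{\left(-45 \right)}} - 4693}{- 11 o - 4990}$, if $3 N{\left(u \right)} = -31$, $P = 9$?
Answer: $\frac{145486}{157759} \approx 0.9222$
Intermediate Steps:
$N{\left(u \right)} = - \frac{31}{3}$ ($N{\left(u \right)} = \frac{1}{3} \left(-31\right) = - \frac{31}{3}$)
$o = 9$ ($o = \left(-5\right) 0 + 9 = 0 + 9 = 9$)
$\frac{\frac{1}{N{\left(-45 \right)}} - 4693}{- 11 o - 4990} = \frac{\frac{1}{- \frac{31}{3}} - 4693}{\left(-11\right) 9 - 4990} = \frac{- \frac{3}{31} - 4693}{-99 - 4990} = - \frac{145486}{31 \left(-5089\right)} = \left(- \frac{145486}{31}\right) \left(- \frac{1}{5089}\right) = \frac{145486}{157759}$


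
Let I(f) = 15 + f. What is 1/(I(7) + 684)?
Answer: 1/706 ≈ 0.0014164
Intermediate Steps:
1/(I(7) + 684) = 1/((15 + 7) + 684) = 1/(22 + 684) = 1/706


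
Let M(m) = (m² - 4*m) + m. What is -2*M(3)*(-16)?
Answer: 0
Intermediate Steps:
M(m) = m² - 3*m
-2*M(3)*(-16) = -6*(-3 + 3)*(-16) = -6*0*(-16) = -2*0*(-16) = 0*(-16) = 0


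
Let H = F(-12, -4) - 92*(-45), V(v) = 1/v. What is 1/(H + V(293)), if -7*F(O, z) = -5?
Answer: 2051/8492612 ≈ 0.00024150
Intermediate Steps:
F(O, z) = 5/7 (F(O, z) = -⅐*(-5) = 5/7)
H = 28985/7 (H = 5/7 - 92*(-45) = 5/7 + 4140 = 28985/7 ≈ 4140.7)
1/(H + V(293)) = 1/(28985/7 + 1/293) = 1/(8492612/2051) = 2051/8492612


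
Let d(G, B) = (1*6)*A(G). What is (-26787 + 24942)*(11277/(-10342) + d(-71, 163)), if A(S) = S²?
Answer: -577102817475/10342 ≈ -5.5802e+7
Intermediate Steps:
d(G, B) = 6*G² (d(G, B) = (1*6)*G² = 6*G²)
(-26787 + 24942)*(11277/(-10342) + d(-71, 163)) = (-26787 + 24942)*(11277/(-10342) + 6*(-71)²) = -1845*(11277*(-1/10342) + 6*5041) = -1845*(-11277/10342 + 30246) = -1845*312792855/10342 = -577102817475/10342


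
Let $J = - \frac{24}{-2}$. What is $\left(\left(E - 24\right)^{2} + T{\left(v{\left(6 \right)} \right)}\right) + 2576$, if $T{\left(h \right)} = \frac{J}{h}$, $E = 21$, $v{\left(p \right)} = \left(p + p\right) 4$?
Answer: $\frac{10341}{4} \approx 2585.3$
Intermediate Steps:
$v{\left(p \right)} = 8 p$ ($v{\left(p \right)} = 2 p 4 = 8 p$)
$J = 12$ ($J = \left(-24\right) \left(- \frac{1}{2}\right) = 12$)
$T{\left(h \right)} = \frac{12}{h}$
$\left(\left(E - 24\right)^{2} + T{\left(v{\left(6 \right)} \right)}\right) + 2576 = \left(\left(21 - 24\right)^{2} + \frac{12}{8 \cdot 6}\right) + 2576 = \left(\left(-3\right)^{2} + \frac{12}{48}\right) + 2576 = \left(9 + 12 \cdot \frac{1}{48}\right) + 2576 = \left(9 + \frac{1}{4}\right) + 2576 = \frac{37}{4} + 2576 = \frac{10341}{4}$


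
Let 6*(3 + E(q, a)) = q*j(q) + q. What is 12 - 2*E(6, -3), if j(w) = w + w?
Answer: -8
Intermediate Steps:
j(w) = 2*w
E(q, a) = -3 + q²/3 + q/6 (E(q, a) = -3 + (q*(2*q) + q)/6 = -3 + (2*q² + q)/6 = -3 + (q + 2*q²)/6 = -3 + (q²/3 + q/6) = -3 + q²/3 + q/6)
12 - 2*E(6, -3) = 12 - 2*(-3 + (⅓)*6² + (⅙)*6) = 12 - 2*(-3 + (⅓)*36 + 1) = 12 - 2*(-3 + 12 + 1) = 12 - 2*10 = 12 - 20 = -8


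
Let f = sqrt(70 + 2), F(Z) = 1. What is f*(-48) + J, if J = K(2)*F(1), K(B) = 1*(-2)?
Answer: -2 - 288*sqrt(2) ≈ -409.29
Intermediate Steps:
K(B) = -2
f = 6*sqrt(2) (f = sqrt(72) = 6*sqrt(2) ≈ 8.4853)
J = -2 (J = -2*1 = -2)
f*(-48) + J = (6*sqrt(2))*(-48) - 2 = -288*sqrt(2) - 2 = -2 - 288*sqrt(2)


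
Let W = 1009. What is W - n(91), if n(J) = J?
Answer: 918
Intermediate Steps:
W - n(91) = 1009 - 1*91 = 1009 - 91 = 918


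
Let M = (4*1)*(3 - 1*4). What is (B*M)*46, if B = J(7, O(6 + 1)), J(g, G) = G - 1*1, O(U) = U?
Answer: -1104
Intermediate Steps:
M = -4 (M = 4*(3 - 4) = 4*(-1) = -4)
J(g, G) = -1 + G (J(g, G) = G - 1 = -1 + G)
B = 6 (B = -1 + (6 + 1) = -1 + 7 = 6)
(B*M)*46 = (6*(-4))*46 = -24*46 = -1104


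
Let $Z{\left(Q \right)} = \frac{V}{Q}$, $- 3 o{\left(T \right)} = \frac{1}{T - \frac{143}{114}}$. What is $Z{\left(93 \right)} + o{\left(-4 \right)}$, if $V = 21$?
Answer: $\frac{5371}{18569} \approx 0.28925$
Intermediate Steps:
$o{\left(T \right)} = - \frac{1}{3 \left(- \frac{143}{114} + T\right)}$ ($o{\left(T \right)} = - \frac{1}{3 \left(T - \frac{143}{114}\right)} = - \frac{1}{3 \left(- \frac{143}{114} + T\right)}$)
$Z{\left(Q \right)} = \frac{21}{Q}$
$Z{\left(93 \right)} + o{\left(-4 \right)} = \frac{21}{93} - \frac{38}{-143 + 114 \left(-4\right)} = 21 \cdot \frac{1}{93} - \frac{38}{-143 - 456} = \frac{7}{31} - \frac{38}{-599} = \frac{7}{31} - - \frac{38}{599} = \frac{7}{31} + \frac{38}{599} = \frac{5371}{18569}$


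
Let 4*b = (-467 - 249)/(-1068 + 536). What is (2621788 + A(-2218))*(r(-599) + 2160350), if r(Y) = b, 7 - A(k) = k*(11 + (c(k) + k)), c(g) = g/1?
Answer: -8266794134722045/532 ≈ -1.5539e+13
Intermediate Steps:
c(g) = g (c(g) = g*1 = g)
b = 179/532 (b = ((-467 - 249)/(-1068 + 536))/4 = (-716/(-532))/4 = (-716*(-1/532))/4 = (1/4)*(179/133) = 179/532 ≈ 0.33647)
A(k) = 7 - k*(11 + 2*k) (A(k) = 7 - k*(11 + (k + k)) = 7 - k*(11 + 2*k))
r(Y) = 179/532
(2621788 + A(-2218))*(r(-599) + 2160350) = (2621788 + (7 - 11*(-2218) - 2*(-2218)**2))*(179/532 + 2160350) = (2621788 + (7 + 24398 - 2*4919524))*(1149306379/532) = (2621788 + (7 + 24398 - 9839048))*(1149306379/532) = (2621788 - 9814643)*(1149306379/532) = -7192855*1149306379/532 = -8266794134722045/532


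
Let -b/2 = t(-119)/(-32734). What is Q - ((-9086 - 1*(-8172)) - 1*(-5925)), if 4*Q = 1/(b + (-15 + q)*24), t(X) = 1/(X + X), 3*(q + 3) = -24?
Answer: -24360436307583/4861391810 ≈ -5011.0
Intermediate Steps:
q = -11 (q = -3 + (1/3)*(-24) = -3 - 8 = -11)
t(X) = 1/(2*X)
b = -1/3895346 (b = -2*(1/2)/(-119)/(-32734) = -2*(1/2)*(-1/119)*(-1)/32734 = -(-1)*(-1)/(119*32734) = -2*1/7790692 = -1/3895346 ≈ -2.5672e-7)
Q = -1947673/4861391810 (Q = 1/(4*(-1/3895346 + (-15 - 11)*24)) = 1/(4*(-1/3895346 - 26*24)) = 1/(4*(-1/3895346 - 624)) = 1/(4*(-2430695905/3895346)) = (1/4)*(-3895346/2430695905) = -1947673/4861391810 ≈ -0.00040064)
Q - ((-9086 - 1*(-8172)) - 1*(-5925)) = -1947673/4861391810 - ((-9086 - 1*(-8172)) - 1*(-5925)) = -1947673/4861391810 - ((-9086 + 8172) + 5925) = -1947673/4861391810 - (-914 + 5925) = -1947673/4861391810 - 1*5011 = -1947673/4861391810 - 5011 = -24360436307583/4861391810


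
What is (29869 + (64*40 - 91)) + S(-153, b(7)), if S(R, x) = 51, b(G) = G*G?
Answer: 32389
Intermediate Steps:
b(G) = G²
(29869 + (64*40 - 91)) + S(-153, b(7)) = (29869 + (64*40 - 91)) + 51 = (29869 + (2560 - 91)) + 51 = (29869 + 2469) + 51 = 32338 + 51 = 32389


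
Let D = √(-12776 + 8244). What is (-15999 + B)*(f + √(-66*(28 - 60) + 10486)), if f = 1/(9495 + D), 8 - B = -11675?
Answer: 4316*(I - 2*√14273534 + 9495*I*√12598)/(-9495*I + 2*√1133) ≈ -4.8443e+5 + 0.0032225*I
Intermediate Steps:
B = 11683 (B = 8 - 1*(-11675) = 8 + 11675 = 11683)
D = 2*I*√1133 (D = √(-4532) = 2*I*√1133 ≈ 67.32*I)
f = 1/(9495 + 2*I*√1133) ≈ 0.00010531 - 7.467e-7*I
(-15999 + B)*(f + √(-66*(28 - 60) + 10486)) = (-15999 + 11683)*((9495/90159557 - 2*I*√1133/90159557) + √(-66*(28 - 60) + 10486)) = -4316*((9495/90159557 - 2*I*√1133/90159557) + √(-66*(-32) + 10486)) = -4316*((9495/90159557 - 2*I*√1133/90159557) + √(2112 + 10486)) = -4316*((9495/90159557 - 2*I*√1133/90159557) + √12598) = -4316*(9495/90159557 + √12598 - 2*I*√1133/90159557) = -40980420/90159557 - 4316*√12598 + 8632*I*√1133/90159557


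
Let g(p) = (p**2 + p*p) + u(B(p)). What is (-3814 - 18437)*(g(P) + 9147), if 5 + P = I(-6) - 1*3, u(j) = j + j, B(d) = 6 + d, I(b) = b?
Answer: -211896273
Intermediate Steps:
u(j) = 2*j
P = -14 (P = -5 + (-6 - 1*3) = -5 + (-6 - 3) = -5 - 9 = -14)
g(p) = 12 + 2*p + 2*p**2 (g(p) = (p**2 + p*p) + 2*(6 + p) = (p**2 + p**2) + (12 + 2*p) = 2*p**2 + (12 + 2*p) = 12 + 2*p + 2*p**2)
(-3814 - 18437)*(g(P) + 9147) = (-3814 - 18437)*((12 + 2*(-14) + 2*(-14)**2) + 9147) = -22251*((12 - 28 + 2*196) + 9147) = -22251*((12 - 28 + 392) + 9147) = -22251*(376 + 9147) = -22251*9523 = -211896273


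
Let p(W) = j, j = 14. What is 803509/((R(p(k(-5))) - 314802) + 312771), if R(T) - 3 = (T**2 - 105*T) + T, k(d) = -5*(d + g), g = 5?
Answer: -803509/3288 ≈ -244.38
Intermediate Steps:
k(d) = -25 - 5*d (k(d) = -5*(d + 5) = -5*(5 + d) = -25 - 5*d)
p(W) = 14
R(T) = 3 + T**2 - 104*T (R(T) = 3 + ((T**2 - 105*T) + T) = 3 + (T**2 - 104*T) = 3 + T**2 - 104*T)
803509/((R(p(k(-5))) - 314802) + 312771) = 803509/(((3 + 14**2 - 104*14) - 314802) + 312771) = 803509/(((3 + 196 - 1456) - 314802) + 312771) = 803509/((-1257 - 314802) + 312771) = 803509/(-316059 + 312771) = 803509/(-3288) = 803509*(-1/3288) = -803509/3288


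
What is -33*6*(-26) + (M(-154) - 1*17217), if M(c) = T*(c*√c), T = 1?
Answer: -12069 - 154*I*√154 ≈ -12069.0 - 1911.1*I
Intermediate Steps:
M(c) = c^(3/2) (M(c) = 1*(c*√c) = 1*c^(3/2) = c^(3/2))
-33*6*(-26) + (M(-154) - 1*17217) = -33*6*(-26) + ((-154)^(3/2) - 1*17217) = -198*(-26) + (-154*I*√154 - 17217) = 5148 + (-17217 - 154*I*√154) = -12069 - 154*I*√154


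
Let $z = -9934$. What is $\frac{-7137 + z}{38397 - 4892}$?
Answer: $- \frac{17071}{33505} \approx -0.50951$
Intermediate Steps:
$\frac{-7137 + z}{38397 - 4892} = \frac{-7137 - 9934}{38397 - 4892} = - \frac{17071}{33505}$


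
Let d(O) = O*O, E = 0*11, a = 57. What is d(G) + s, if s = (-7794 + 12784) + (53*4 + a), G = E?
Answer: 5259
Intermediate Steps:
E = 0
G = 0
d(O) = O²
s = 5259 (s = (-7794 + 12784) + (53*4 + 57) = 4990 + (212 + 57) = 4990 + 269 = 5259)
d(G) + s = 0² + 5259 = 0 + 5259 = 5259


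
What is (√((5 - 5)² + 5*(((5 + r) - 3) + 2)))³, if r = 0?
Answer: 40*√5 ≈ 89.443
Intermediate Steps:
(√((5 - 5)² + 5*(((5 + r) - 3) + 2)))³ = (√((5 - 5)² + 5*(((5 + 0) - 3) + 2)))³ = (√(0² + 5*((5 - 3) + 2)))³ = (√(0 + 5*(2 + 2)))³ = (√(0 + 5*4))³ = (√(0 + 20))³ = (√20)³ = (2*√5)³ = 40*√5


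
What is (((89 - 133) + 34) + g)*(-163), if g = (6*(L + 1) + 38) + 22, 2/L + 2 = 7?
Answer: -47596/5 ≈ -9519.2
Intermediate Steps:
L = 2/5 (L = 2/(-2 + 7) = 2/5 ≈ 0.40000)
g = 342/5 (g = (6*(2/5 + 1) + 38) + 22 = (6*(7/5) + 38) + 22 = (42/5 + 38) + 22 = 232/5 + 22 = 342/5 ≈ 68.400)
(((89 - 133) + 34) + g)*(-163) = (((89 - 133) + 34) + 342/5)*(-163) = ((-44 + 34) + 342/5)*(-163) = (-10 + 342/5)*(-163) = (292/5)*(-163) = -47596/5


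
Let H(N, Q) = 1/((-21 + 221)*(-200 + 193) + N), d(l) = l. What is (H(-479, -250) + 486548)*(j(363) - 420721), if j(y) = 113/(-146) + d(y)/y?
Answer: -56156403233795003/274334 ≈ -2.0470e+11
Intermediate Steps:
j(y) = 33/146 (j(y) = 113/(-146) + y/y = 113*(-1/146) + 1 = -113/146 + 1 = 33/146)
H(N, Q) = 1/(-1400 + N) (H(N, Q) = 1/(200*(-7) + N) = 1/(-1400 + N))
(H(-479, -250) + 486548)*(j(363) - 420721) = (1/(-1400 - 479) + 486548)*(33/146 - 420721) = (1/(-1879) + 486548)*(-61425233/146) = (-1/1879 + 486548)*(-61425233/146) = (914223691/1879)*(-61425233/146) = -56156403233795003/274334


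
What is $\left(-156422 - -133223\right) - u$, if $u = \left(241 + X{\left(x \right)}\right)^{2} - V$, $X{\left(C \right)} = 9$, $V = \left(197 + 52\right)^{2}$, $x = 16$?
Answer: $-23698$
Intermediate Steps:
$V = 62001$ ($V = 249^{2} = 62001$)
$u = 499$ ($u = \left(241 + 9\right)^{2} - 62001 = 250^{2} - 62001 = 62500 - 62001 = 499$)
$\left(-156422 - -133223\right) - u = \left(-156422 - -133223\right) - 499 = \left(-156422 + 133223\right) - 499 = -23199 - 499 = -23698$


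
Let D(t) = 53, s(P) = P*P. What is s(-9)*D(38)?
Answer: 4293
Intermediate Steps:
s(P) = P**2
s(-9)*D(38) = (-9)**2*53 = 81*53 = 4293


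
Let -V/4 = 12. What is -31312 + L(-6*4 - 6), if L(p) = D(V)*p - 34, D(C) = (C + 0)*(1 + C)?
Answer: -99026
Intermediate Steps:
V = -48 (V = -4*12 = -48)
D(C) = C*(1 + C)
L(p) = -34 + 2256*p (L(p) = (-48*(1 - 48))*p - 34 = (-48*(-47))*p - 34 = 2256*p - 34 = -34 + 2256*p)
-31312 + L(-6*4 - 6) = -31312 + (-34 + 2256*(-6*4 - 6)) = -31312 + (-34 + 2256*(-24 - 6)) = -31312 + (-34 + 2256*(-30)) = -31312 + (-34 - 67680) = -31312 - 67714 = -99026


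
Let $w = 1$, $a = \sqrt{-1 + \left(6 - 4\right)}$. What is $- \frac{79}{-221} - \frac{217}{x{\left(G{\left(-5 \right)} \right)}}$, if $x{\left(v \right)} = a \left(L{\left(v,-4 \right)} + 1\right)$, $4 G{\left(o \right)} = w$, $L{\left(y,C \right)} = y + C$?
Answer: $\frac{192697}{2431} \approx 79.267$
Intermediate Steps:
$L{\left(y,C \right)} = C + y$
$a = 1$ ($a = \sqrt{-1 + \left(6 - 4\right)} = \sqrt{-1 + 2} = \sqrt{1} = 1$)
$G{\left(o \right)} = \frac{1}{4}$ ($G{\left(o \right)} = \frac{1}{4} \cdot 1 = \frac{1}{4}$)
$x{\left(v \right)} = -3 + v$ ($x{\left(v \right)} = 1 \left(\left(-4 + v\right) + 1\right) = 1 \left(-3 + v\right) = -3 + v$)
$- \frac{79}{-221} - \frac{217}{x{\left(G{\left(-5 \right)} \right)}} = - \frac{79}{-221} - \frac{217}{-3 + \frac{1}{4}} = \left(-79\right) \left(- \frac{1}{221}\right) - \frac{217}{- \frac{11}{4}} = \frac{79}{221} - - \frac{868}{11} = \frac{79}{221} + \frac{868}{11} = \frac{192697}{2431}$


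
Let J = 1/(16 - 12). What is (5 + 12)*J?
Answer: 17/4 ≈ 4.2500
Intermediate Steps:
J = 1/4 ≈ 0.25000
(5 + 12)*J = (5 + 12)*(1/4) = 17*(1/4) = 17/4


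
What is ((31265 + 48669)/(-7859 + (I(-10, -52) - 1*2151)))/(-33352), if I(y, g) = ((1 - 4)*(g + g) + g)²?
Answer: -39967/960370840 ≈ -4.1616e-5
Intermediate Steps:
I(y, g) = 25*g² (I(y, g) = (-6*g + g)² = (-5*g)² = 25*g²)
((31265 + 48669)/(-7859 + (I(-10, -52) - 1*2151)))/(-33352) = ((31265 + 48669)/(-7859 + (25*(-52)² - 1*2151)))/(-33352) = (79934/(-7859 + (25*2704 - 2151)))*(-1/33352) = (79934/(-7859 + (67600 - 2151)))*(-1/33352) = (79934/(-7859 + 65449))*(-1/33352) = (79934/57590)*(-1/33352) = (79934*(1/57590))*(-1/33352) = (39967/28795)*(-1/33352) = -39967/960370840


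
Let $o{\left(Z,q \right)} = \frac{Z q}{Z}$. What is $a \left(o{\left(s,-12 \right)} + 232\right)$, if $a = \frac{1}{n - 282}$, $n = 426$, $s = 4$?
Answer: $\frac{55}{36} \approx 1.5278$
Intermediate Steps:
$o{\left(Z,q \right)} = q$
$a = \frac{1}{144}$ ($a = \frac{1}{426 - 282} = \frac{1}{144} \approx 0.0069444$)
$a \left(o{\left(s,-12 \right)} + 232\right) = \frac{-12 + 232}{144} = \frac{1}{144} \cdot 220 = \frac{55}{36}$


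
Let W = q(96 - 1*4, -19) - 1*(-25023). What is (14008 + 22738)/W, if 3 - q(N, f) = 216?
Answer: 18373/12405 ≈ 1.4811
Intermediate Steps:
q(N, f) = -213 (q(N, f) = 3 - 1*216 = 3 - 216 = -213)
W = 24810 (W = -213 - 1*(-25023) = -213 + 25023 = 24810)
(14008 + 22738)/W = (14008 + 22738)/24810 = 36746*(1/24810) = 18373/12405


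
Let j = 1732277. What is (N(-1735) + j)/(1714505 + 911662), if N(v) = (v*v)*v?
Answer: -5221008098/2626167 ≈ -1988.1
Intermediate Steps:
N(v) = v³ (N(v) = v²*v = v³)
(N(-1735) + j)/(1714505 + 911662) = ((-1735)³ + 1732277)/(1714505 + 911662) = (-5222740375 + 1732277)/2626167 = -5221008098*1/2626167 = -5221008098/2626167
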